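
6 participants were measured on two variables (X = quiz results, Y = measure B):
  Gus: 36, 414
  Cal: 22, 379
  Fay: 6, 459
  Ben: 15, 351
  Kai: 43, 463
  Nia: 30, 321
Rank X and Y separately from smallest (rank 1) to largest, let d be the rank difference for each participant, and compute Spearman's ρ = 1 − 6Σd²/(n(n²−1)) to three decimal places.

0.257

Ranks of variable 1: 5, 3, 1, 2, 6, 4
Ranks of variable 2: 4, 3, 5, 2, 6, 1
d = r₁ − r₂: 1, 0, -4, 0, 0, 3
d²: 1, 0, 16, 0, 0, 9; Σd² = 26
ρ = 1 − 6·26/(6·35) = 1 − 156/210 = 0.257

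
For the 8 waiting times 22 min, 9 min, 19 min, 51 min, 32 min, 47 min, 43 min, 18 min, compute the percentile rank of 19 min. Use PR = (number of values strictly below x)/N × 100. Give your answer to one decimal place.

N = 8.
Strictly below 19: 2. Equal to 19: 1.
PR = 2/8 × 100 = 25.0

25.0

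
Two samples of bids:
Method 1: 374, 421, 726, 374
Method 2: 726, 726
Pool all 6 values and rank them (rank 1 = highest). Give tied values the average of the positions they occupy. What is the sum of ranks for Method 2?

Sorted (descending): 726, 726, 726, 421, 374, 374
The 3 values of 726 occupy positions 1–3 → average rank 2.
The 2 values of 374 occupy positions 5–6 → average rank (5+6)/2 = 5.5.
Method 2 values → pooled ranks: 726→2, 726→2
Rank sum = 2 + 2 = 4

4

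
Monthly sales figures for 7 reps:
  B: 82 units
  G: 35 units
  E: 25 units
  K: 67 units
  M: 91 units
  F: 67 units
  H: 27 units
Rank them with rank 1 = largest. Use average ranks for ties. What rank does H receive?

6

Sorted (descending): 91, 82, 67, 67, 35, 27, 25
The 2 values of 67 occupy positions 3–4 → average rank (3+4)/2 = 3.5.
H has value 27 units → rank 6.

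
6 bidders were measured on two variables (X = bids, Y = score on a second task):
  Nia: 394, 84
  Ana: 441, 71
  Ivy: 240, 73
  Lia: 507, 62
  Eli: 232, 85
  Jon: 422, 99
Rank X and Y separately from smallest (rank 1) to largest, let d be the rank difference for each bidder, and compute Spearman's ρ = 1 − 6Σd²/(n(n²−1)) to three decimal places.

Ranks of variable 1: 3, 5, 2, 6, 1, 4
Ranks of variable 2: 4, 2, 3, 1, 5, 6
d = r₁ − r₂: -1, 3, -1, 5, -4, -2
d²: 1, 9, 1, 25, 16, 4; Σd² = 56
ρ = 1 − 6·56/(6·35) = 1 − 336/210 = -0.600

-0.600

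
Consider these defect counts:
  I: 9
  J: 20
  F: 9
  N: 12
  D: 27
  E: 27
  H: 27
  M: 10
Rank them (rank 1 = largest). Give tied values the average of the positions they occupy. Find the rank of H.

Sorted (descending): 27, 27, 27, 20, 12, 10, 9, 9
The 3 values of 27 occupy positions 1–3 → average rank 2.
The 2 values of 9 occupy positions 7–8 → average rank (7+8)/2 = 7.5.
H has value 27 → rank 2.

2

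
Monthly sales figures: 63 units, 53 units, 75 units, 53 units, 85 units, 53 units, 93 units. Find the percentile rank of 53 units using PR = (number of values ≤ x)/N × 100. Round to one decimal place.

42.9

N = 7.
Strictly below 53: 0. Equal to 53: 3.
PR = 3/7 × 100 = 42.9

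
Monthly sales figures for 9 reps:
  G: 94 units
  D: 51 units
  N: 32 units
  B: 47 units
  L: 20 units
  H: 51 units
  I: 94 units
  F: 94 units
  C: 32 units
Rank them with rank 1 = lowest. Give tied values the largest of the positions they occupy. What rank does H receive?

6

Sorted (ascending): 20, 32, 32, 47, 51, 51, 94, 94, 94
The 2 values of 32 occupy positions 2–3 → each gets rank 3.
The 2 values of 51 occupy positions 5–6 → each gets rank 6.
The 3 values of 94 occupy positions 7–9 → each gets rank 9.
H has value 51 units → rank 6.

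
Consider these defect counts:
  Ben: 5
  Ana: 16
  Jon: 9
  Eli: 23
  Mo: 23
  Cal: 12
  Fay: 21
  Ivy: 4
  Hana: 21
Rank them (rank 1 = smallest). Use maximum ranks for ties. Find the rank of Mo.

9

Sorted (ascending): 4, 5, 9, 12, 16, 21, 21, 23, 23
The 2 values of 21 occupy positions 6–7 → each gets rank 7.
The 2 values of 23 occupy positions 8–9 → each gets rank 9.
Mo has value 23 → rank 9.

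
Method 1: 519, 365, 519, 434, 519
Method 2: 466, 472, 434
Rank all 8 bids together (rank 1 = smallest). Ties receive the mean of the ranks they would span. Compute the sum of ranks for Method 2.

11.5

Sorted (ascending): 365, 434, 434, 466, 472, 519, 519, 519
The 2 values of 434 occupy positions 2–3 → average rank (2+3)/2 = 2.5.
The 3 values of 519 occupy positions 6–8 → average rank 7.
Method 2 values → pooled ranks: 466→4, 472→5, 434→2.5
Rank sum = 4 + 5 + 2.5 = 11.5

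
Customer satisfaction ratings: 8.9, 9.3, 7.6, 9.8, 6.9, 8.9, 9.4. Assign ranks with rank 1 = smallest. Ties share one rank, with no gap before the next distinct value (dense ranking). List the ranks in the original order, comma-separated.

3, 4, 2, 6, 1, 3, 5

Sorted (ascending): 6.9, 7.6, 8.9, 8.9, 9.3, 9.4, 9.8
The 2 values of 8.9 share dense rank 3.
Remaining distinct values take the next consecutive integers.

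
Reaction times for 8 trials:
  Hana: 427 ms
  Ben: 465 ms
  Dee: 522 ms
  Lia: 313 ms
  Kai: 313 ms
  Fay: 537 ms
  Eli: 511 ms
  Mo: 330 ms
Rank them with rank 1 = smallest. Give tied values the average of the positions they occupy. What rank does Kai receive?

Sorted (ascending): 313, 313, 330, 427, 465, 511, 522, 537
The 2 values of 313 occupy positions 1–2 → average rank (1+2)/2 = 1.5.
Kai has value 313 ms → rank 1.5.

1.5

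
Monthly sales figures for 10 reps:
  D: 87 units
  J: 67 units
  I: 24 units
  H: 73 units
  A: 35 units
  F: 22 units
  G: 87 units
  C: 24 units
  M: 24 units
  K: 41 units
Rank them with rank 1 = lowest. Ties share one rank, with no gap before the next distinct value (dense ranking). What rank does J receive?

Sorted (ascending): 22, 24, 24, 24, 35, 41, 67, 73, 87, 87
The 3 values of 24 share dense rank 2.
The 2 values of 87 share dense rank 7.
Remaining distinct values take the next consecutive integers.
J has value 67 units → rank 5.

5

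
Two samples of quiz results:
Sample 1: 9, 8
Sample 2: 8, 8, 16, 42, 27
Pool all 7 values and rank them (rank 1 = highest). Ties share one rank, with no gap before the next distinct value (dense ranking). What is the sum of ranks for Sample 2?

Sorted (descending): 42, 27, 16, 9, 8, 8, 8
The 3 values of 8 share dense rank 5.
Remaining distinct values take the next consecutive integers.
Sample 2 values → pooled ranks: 8→5, 8→5, 16→3, 42→1, 27→2
Rank sum = 5 + 5 + 3 + 1 + 2 = 16

16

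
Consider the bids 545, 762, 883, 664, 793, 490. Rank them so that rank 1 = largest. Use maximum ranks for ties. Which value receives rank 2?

Sorted (descending): 883, 793, 762, 664, 545, 490
No ties — each value takes its position as its rank.
Rank 2 → value 793.

793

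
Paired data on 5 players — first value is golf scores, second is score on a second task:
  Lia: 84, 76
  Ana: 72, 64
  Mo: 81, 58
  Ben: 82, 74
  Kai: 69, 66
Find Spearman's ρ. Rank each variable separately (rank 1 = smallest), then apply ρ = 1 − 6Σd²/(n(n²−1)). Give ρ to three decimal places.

Ranks of variable 1: 5, 2, 3, 4, 1
Ranks of variable 2: 5, 2, 1, 4, 3
d = r₁ − r₂: 0, 0, 2, 0, -2
d²: 0, 0, 4, 0, 4; Σd² = 8
ρ = 1 − 6·8/(5·24) = 1 − 48/120 = 0.600

0.600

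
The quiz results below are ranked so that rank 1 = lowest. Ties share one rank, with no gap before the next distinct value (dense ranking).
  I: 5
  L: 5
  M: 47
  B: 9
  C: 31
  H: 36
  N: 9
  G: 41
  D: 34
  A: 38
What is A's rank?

6

Sorted (ascending): 5, 5, 9, 9, 31, 34, 36, 38, 41, 47
The 2 values of 5 share dense rank 1.
The 2 values of 9 share dense rank 2.
Remaining distinct values take the next consecutive integers.
A has value 38 → rank 6.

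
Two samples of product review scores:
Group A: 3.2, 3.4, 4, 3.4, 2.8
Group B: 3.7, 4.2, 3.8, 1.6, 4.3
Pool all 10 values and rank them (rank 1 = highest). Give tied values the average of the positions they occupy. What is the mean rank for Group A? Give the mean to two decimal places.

6.60

Sorted (descending): 4.3, 4.2, 4, 3.8, 3.7, 3.4, 3.4, 3.2, 2.8, 1.6
The 2 values of 3.4 occupy positions 6–7 → average rank (6+7)/2 = 6.5.
Group A values → pooled ranks: 3.2→8, 3.4→6.5, 4→3, 3.4→6.5, 2.8→9
Mean rank = (8 + 6.5 + 3 + 6.5 + 9) / 5 = 6.60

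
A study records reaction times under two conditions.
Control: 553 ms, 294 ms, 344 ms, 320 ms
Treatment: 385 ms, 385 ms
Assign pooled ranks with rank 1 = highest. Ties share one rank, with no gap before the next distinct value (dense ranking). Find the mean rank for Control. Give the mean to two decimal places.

3.25

Sorted (descending): 553, 385, 385, 344, 320, 294
The 2 values of 385 share dense rank 2.
Remaining distinct values take the next consecutive integers.
Control values → pooled ranks: 553→1, 294→5, 344→3, 320→4
Mean rank = (1 + 5 + 3 + 4) / 4 = 3.25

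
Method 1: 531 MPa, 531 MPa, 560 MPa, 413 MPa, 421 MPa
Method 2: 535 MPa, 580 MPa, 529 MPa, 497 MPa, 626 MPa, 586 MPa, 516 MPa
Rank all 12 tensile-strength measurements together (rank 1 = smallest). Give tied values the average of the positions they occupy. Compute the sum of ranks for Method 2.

53

Sorted (ascending): 413, 421, 497, 516, 529, 531, 531, 535, 560, 580, 586, 626
The 2 values of 531 occupy positions 6–7 → average rank (6+7)/2 = 6.5.
Method 2 values → pooled ranks: 535→8, 580→10, 529→5, 497→3, 626→12, 586→11, 516→4
Rank sum = 8 + 10 + 5 + 3 + 12 + 11 + 4 = 53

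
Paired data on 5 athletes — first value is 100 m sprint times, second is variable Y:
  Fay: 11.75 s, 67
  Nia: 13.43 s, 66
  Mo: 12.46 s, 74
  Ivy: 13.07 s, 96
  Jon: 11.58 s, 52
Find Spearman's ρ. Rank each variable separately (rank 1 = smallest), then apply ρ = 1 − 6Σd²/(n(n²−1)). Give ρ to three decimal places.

0.400

Ranks of variable 1: 2, 5, 3, 4, 1
Ranks of variable 2: 3, 2, 4, 5, 1
d = r₁ − r₂: -1, 3, -1, -1, 0
d²: 1, 9, 1, 1, 0; Σd² = 12
ρ = 1 − 6·12/(5·24) = 1 − 72/120 = 0.400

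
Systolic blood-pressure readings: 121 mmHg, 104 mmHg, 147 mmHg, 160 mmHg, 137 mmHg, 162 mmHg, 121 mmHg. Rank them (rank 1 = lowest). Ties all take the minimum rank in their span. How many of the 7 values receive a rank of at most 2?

3

Sorted (ascending): 104, 121, 121, 137, 147, 160, 162
The 2 values of 121 occupy positions 2–3 → each gets rank 2.
Ranks ≤ 2: {1, 2, 2} → 3 values.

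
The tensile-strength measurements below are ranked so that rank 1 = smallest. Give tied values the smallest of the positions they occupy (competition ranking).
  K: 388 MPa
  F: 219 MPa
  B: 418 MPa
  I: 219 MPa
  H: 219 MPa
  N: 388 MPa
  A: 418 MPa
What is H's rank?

1

Sorted (ascending): 219, 219, 219, 388, 388, 418, 418
The 3 values of 219 occupy positions 1–3 → each gets rank 1.
The 2 values of 388 occupy positions 4–5 → each gets rank 4.
The 2 values of 418 occupy positions 6–7 → each gets rank 6.
H has value 219 MPa → rank 1.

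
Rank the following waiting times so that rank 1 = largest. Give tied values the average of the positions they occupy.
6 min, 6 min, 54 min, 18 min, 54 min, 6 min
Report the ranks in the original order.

5, 5, 1.5, 3, 1.5, 5

Sorted (descending): 54, 54, 18, 6, 6, 6
The 2 values of 54 occupy positions 1–2 → average rank (1+2)/2 = 1.5.
The 3 values of 6 occupy positions 4–6 → average rank 5.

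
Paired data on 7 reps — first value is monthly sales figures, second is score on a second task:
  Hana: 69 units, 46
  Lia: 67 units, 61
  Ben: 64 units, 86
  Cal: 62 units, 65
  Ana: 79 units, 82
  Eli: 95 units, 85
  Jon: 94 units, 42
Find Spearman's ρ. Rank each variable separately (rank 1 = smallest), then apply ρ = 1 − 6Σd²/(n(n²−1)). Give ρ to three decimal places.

Ranks of variable 1: 4, 3, 2, 1, 5, 7, 6
Ranks of variable 2: 2, 3, 7, 4, 5, 6, 1
d = r₁ − r₂: 2, 0, -5, -3, 0, 1, 5
d²: 4, 0, 25, 9, 0, 1, 25; Σd² = 64
ρ = 1 − 6·64/(7·48) = 1 − 384/336 = -0.143

-0.143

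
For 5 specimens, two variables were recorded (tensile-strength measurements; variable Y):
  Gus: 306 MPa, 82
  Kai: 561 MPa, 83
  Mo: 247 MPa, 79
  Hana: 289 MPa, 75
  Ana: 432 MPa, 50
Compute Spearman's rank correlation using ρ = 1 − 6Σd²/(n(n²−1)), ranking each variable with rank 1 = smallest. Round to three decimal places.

0.300

Ranks of variable 1: 3, 5, 1, 2, 4
Ranks of variable 2: 4, 5, 3, 2, 1
d = r₁ − r₂: -1, 0, -2, 0, 3
d²: 1, 0, 4, 0, 9; Σd² = 14
ρ = 1 − 6·14/(5·24) = 1 − 84/120 = 0.300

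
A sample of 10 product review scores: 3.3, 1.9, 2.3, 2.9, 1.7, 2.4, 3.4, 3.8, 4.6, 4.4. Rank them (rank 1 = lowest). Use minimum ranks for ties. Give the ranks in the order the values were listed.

6, 2, 3, 5, 1, 4, 7, 8, 10, 9

Sorted (ascending): 1.7, 1.9, 2.3, 2.4, 2.9, 3.3, 3.4, 3.8, 4.4, 4.6
No ties — each value takes its position as its rank.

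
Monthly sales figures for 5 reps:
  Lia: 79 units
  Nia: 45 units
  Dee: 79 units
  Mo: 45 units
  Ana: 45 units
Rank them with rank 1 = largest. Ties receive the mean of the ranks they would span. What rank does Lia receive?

1.5

Sorted (descending): 79, 79, 45, 45, 45
The 2 values of 79 occupy positions 1–2 → average rank (1+2)/2 = 1.5.
The 3 values of 45 occupy positions 3–5 → average rank 4.
Lia has value 79 units → rank 1.5.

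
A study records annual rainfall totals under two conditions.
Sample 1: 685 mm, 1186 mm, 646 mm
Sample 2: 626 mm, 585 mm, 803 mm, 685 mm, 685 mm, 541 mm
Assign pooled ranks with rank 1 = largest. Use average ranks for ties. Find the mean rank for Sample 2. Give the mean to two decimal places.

Sorted (descending): 1186, 803, 685, 685, 685, 646, 626, 585, 541
The 3 values of 685 occupy positions 3–5 → average rank 4.
Sample 2 values → pooled ranks: 626→7, 585→8, 803→2, 685→4, 685→4, 541→9
Mean rank = (7 + 8 + 2 + 4 + 4 + 9) / 6 = 5.67

5.67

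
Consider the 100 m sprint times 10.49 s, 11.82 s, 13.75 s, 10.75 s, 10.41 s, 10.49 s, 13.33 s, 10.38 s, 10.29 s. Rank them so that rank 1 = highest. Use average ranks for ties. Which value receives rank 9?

Sorted (descending): 13.75, 13.33, 11.82, 10.75, 10.49, 10.49, 10.41, 10.38, 10.29
The 2 values of 10.49 occupy positions 5–6 → average rank (5+6)/2 = 5.5.
Rank 9 → value 10.29.

10.29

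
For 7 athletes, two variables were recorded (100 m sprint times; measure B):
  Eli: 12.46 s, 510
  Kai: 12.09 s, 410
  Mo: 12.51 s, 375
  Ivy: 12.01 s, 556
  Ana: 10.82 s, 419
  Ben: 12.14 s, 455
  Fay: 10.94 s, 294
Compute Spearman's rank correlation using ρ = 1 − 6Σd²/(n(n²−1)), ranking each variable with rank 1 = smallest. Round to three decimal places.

Ranks of variable 1: 6, 4, 7, 3, 1, 5, 2
Ranks of variable 2: 6, 3, 2, 7, 4, 5, 1
d = r₁ − r₂: 0, 1, 5, -4, -3, 0, 1
d²: 0, 1, 25, 16, 9, 0, 1; Σd² = 52
ρ = 1 − 6·52/(7·48) = 1 − 312/336 = 0.071

0.071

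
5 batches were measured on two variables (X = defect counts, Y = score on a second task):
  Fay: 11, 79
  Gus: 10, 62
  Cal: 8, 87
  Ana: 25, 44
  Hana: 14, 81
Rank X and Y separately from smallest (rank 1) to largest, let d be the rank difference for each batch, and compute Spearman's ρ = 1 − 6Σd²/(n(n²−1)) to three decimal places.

Ranks of variable 1: 3, 2, 1, 5, 4
Ranks of variable 2: 3, 2, 5, 1, 4
d = r₁ − r₂: 0, 0, -4, 4, 0
d²: 0, 0, 16, 16, 0; Σd² = 32
ρ = 1 − 6·32/(5·24) = 1 − 192/120 = -0.600

-0.600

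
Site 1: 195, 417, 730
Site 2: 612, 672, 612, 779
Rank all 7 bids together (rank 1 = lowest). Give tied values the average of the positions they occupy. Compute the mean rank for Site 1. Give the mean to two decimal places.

3.00

Sorted (ascending): 195, 417, 612, 612, 672, 730, 779
The 2 values of 612 occupy positions 3–4 → average rank (3+4)/2 = 3.5.
Site 1 values → pooled ranks: 195→1, 417→2, 730→6
Mean rank = (1 + 2 + 6) / 3 = 3.00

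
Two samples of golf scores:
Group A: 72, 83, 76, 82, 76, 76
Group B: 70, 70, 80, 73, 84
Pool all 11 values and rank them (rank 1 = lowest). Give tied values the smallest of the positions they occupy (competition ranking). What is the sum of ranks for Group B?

25

Sorted (ascending): 70, 70, 72, 73, 76, 76, 76, 80, 82, 83, 84
The 2 values of 70 occupy positions 1–2 → each gets rank 1.
The 3 values of 76 occupy positions 5–7 → each gets rank 5.
Group B values → pooled ranks: 70→1, 70→1, 80→8, 73→4, 84→11
Rank sum = 1 + 1 + 8 + 4 + 11 = 25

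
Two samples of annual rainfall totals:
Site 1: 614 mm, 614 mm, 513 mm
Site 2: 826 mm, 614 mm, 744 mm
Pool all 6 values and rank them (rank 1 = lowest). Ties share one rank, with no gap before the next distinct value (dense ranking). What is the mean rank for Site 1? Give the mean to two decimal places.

Sorted (ascending): 513, 614, 614, 614, 744, 826
The 3 values of 614 share dense rank 2.
Remaining distinct values take the next consecutive integers.
Site 1 values → pooled ranks: 614→2, 614→2, 513→1
Mean rank = (2 + 2 + 1) / 3 = 1.67

1.67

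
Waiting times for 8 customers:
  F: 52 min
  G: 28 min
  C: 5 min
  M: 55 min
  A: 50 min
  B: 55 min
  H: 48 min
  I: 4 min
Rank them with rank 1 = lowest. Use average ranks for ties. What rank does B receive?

Sorted (ascending): 4, 5, 28, 48, 50, 52, 55, 55
The 2 values of 55 occupy positions 7–8 → average rank (7+8)/2 = 7.5.
B has value 55 min → rank 7.5.

7.5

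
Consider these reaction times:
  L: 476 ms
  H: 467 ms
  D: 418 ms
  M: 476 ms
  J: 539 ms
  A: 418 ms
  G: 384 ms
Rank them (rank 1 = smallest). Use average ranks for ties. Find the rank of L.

5.5

Sorted (ascending): 384, 418, 418, 467, 476, 476, 539
The 2 values of 418 occupy positions 2–3 → average rank (2+3)/2 = 2.5.
The 2 values of 476 occupy positions 5–6 → average rank (5+6)/2 = 5.5.
L has value 476 ms → rank 5.5.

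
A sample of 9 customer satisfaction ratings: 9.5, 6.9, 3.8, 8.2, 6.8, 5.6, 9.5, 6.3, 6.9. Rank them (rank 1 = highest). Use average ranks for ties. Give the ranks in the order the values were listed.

1.5, 4.5, 9, 3, 6, 8, 1.5, 7, 4.5

Sorted (descending): 9.5, 9.5, 8.2, 6.9, 6.9, 6.8, 6.3, 5.6, 3.8
The 2 values of 9.5 occupy positions 1–2 → average rank (1+2)/2 = 1.5.
The 2 values of 6.9 occupy positions 4–5 → average rank (4+5)/2 = 4.5.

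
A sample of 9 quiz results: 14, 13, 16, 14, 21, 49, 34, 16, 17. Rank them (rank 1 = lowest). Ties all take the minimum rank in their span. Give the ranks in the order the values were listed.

Sorted (ascending): 13, 14, 14, 16, 16, 17, 21, 34, 49
The 2 values of 14 occupy positions 2–3 → each gets rank 2.
The 2 values of 16 occupy positions 4–5 → each gets rank 4.

2, 1, 4, 2, 7, 9, 8, 4, 6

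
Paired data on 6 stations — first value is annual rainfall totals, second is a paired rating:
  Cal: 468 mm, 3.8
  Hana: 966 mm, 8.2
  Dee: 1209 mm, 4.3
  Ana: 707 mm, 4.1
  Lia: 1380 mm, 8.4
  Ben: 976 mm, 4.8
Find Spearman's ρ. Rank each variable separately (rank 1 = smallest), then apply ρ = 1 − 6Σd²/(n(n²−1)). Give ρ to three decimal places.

Ranks of variable 1: 1, 3, 5, 2, 6, 4
Ranks of variable 2: 1, 5, 3, 2, 6, 4
d = r₁ − r₂: 0, -2, 2, 0, 0, 0
d²: 0, 4, 4, 0, 0, 0; Σd² = 8
ρ = 1 − 6·8/(6·35) = 1 − 48/210 = 0.771

0.771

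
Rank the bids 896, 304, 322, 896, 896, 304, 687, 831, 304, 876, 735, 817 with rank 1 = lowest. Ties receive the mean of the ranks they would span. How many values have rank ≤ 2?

3

Sorted (ascending): 304, 304, 304, 322, 687, 735, 817, 831, 876, 896, 896, 896
The 3 values of 304 occupy positions 1–3 → average rank 2.
The 3 values of 896 occupy positions 10–12 → average rank 11.
Ranks ≤ 2: {2, 2, 2} → 3 values.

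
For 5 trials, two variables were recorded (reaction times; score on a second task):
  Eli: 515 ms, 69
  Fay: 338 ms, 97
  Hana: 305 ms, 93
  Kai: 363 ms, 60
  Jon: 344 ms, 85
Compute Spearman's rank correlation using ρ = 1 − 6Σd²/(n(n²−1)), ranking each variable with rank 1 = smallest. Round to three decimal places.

-0.800

Ranks of variable 1: 5, 2, 1, 4, 3
Ranks of variable 2: 2, 5, 4, 1, 3
d = r₁ − r₂: 3, -3, -3, 3, 0
d²: 9, 9, 9, 9, 0; Σd² = 36
ρ = 1 − 6·36/(5·24) = 1 − 216/120 = -0.800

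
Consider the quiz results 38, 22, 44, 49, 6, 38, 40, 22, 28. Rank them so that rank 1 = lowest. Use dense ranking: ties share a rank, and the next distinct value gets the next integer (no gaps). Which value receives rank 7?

49

Sorted (ascending): 6, 22, 22, 28, 38, 38, 40, 44, 49
The 2 values of 22 share dense rank 2.
The 2 values of 38 share dense rank 4.
Remaining distinct values take the next consecutive integers.
Rank 7 → value 49.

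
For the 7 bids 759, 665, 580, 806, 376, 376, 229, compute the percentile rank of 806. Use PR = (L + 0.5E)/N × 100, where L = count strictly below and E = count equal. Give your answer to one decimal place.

92.9

N = 7.
Strictly below 806: 6. Equal to 806: 1.
PR = (6 + 0.5·1)/7 × 100 = 92.9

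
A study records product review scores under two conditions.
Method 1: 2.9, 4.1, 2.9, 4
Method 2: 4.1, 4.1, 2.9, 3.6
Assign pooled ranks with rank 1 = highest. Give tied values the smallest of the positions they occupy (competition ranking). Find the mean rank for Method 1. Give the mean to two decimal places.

Sorted (descending): 4.1, 4.1, 4.1, 4, 3.6, 2.9, 2.9, 2.9
The 3 values of 4.1 occupy positions 1–3 → each gets rank 1.
The 3 values of 2.9 occupy positions 6–8 → each gets rank 6.
Method 1 values → pooled ranks: 2.9→6, 4.1→1, 2.9→6, 4→4
Mean rank = (6 + 1 + 6 + 4) / 4 = 4.25

4.25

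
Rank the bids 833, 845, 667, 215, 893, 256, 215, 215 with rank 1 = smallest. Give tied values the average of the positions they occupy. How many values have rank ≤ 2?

Sorted (ascending): 215, 215, 215, 256, 667, 833, 845, 893
The 3 values of 215 occupy positions 1–3 → average rank 2.
Ranks ≤ 2: {2, 2, 2} → 3 values.

3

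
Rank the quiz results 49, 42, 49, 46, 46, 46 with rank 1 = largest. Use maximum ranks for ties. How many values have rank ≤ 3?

Sorted (descending): 49, 49, 46, 46, 46, 42
The 2 values of 49 occupy positions 1–2 → each gets rank 2.
The 3 values of 46 occupy positions 3–5 → each gets rank 5.
Ranks ≤ 3: {2, 2} → 2 values.

2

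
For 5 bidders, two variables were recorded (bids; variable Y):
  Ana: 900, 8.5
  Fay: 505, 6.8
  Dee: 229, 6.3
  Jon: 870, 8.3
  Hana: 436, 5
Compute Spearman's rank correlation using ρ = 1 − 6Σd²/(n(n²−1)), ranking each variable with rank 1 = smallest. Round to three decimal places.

0.900

Ranks of variable 1: 5, 3, 1, 4, 2
Ranks of variable 2: 5, 3, 2, 4, 1
d = r₁ − r₂: 0, 0, -1, 0, 1
d²: 0, 0, 1, 0, 1; Σd² = 2
ρ = 1 − 6·2/(5·24) = 1 − 12/120 = 0.900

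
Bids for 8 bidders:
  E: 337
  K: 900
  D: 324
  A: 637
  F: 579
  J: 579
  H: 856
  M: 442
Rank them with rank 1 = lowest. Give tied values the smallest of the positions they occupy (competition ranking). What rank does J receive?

Sorted (ascending): 324, 337, 442, 579, 579, 637, 856, 900
The 2 values of 579 occupy positions 4–5 → each gets rank 4.
J has value 579 → rank 4.

4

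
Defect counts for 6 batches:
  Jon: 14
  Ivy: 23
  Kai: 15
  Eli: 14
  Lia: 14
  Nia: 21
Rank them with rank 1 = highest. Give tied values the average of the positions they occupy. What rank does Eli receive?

5

Sorted (descending): 23, 21, 15, 14, 14, 14
The 3 values of 14 occupy positions 4–6 → average rank 5.
Eli has value 14 → rank 5.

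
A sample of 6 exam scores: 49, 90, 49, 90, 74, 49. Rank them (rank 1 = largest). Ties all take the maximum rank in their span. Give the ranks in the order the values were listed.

Sorted (descending): 90, 90, 74, 49, 49, 49
The 2 values of 90 occupy positions 1–2 → each gets rank 2.
The 3 values of 49 occupy positions 4–6 → each gets rank 6.

6, 2, 6, 2, 3, 6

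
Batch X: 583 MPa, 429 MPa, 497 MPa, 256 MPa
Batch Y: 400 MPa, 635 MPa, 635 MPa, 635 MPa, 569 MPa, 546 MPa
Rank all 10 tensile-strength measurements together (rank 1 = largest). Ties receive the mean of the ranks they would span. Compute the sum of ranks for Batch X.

29

Sorted (descending): 635, 635, 635, 583, 569, 546, 497, 429, 400, 256
The 3 values of 635 occupy positions 1–3 → average rank 2.
Batch X values → pooled ranks: 583→4, 429→8, 497→7, 256→10
Rank sum = 4 + 8 + 7 + 10 = 29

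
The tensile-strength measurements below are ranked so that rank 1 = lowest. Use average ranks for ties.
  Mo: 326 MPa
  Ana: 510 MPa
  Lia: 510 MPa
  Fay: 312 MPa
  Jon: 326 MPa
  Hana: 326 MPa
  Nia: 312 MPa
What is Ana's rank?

6.5

Sorted (ascending): 312, 312, 326, 326, 326, 510, 510
The 2 values of 312 occupy positions 1–2 → average rank (1+2)/2 = 1.5.
The 3 values of 326 occupy positions 3–5 → average rank 4.
The 2 values of 510 occupy positions 6–7 → average rank (6+7)/2 = 6.5.
Ana has value 510 MPa → rank 6.5.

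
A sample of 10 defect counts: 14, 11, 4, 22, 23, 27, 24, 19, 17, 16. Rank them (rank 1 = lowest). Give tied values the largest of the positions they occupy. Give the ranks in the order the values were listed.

Sorted (ascending): 4, 11, 14, 16, 17, 19, 22, 23, 24, 27
No ties — each value takes its position as its rank.

3, 2, 1, 7, 8, 10, 9, 6, 5, 4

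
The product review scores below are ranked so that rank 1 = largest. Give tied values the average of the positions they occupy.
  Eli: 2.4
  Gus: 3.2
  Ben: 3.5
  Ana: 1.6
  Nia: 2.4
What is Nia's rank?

Sorted (descending): 3.5, 3.2, 2.4, 2.4, 1.6
The 2 values of 2.4 occupy positions 3–4 → average rank (3+4)/2 = 3.5.
Nia has value 2.4 → rank 3.5.

3.5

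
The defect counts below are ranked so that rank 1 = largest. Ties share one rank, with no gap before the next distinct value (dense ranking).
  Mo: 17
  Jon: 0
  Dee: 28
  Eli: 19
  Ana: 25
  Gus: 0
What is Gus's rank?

5

Sorted (descending): 28, 25, 19, 17, 0, 0
The 2 values of 0 share dense rank 5.
Remaining distinct values take the next consecutive integers.
Gus has value 0 → rank 5.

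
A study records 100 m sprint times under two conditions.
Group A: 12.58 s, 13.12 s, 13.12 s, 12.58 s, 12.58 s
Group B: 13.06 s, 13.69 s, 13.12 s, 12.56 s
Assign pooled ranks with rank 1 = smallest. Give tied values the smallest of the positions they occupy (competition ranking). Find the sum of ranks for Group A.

18

Sorted (ascending): 12.56, 12.58, 12.58, 12.58, 13.06, 13.12, 13.12, 13.12, 13.69
The 3 values of 12.58 occupy positions 2–4 → each gets rank 2.
The 3 values of 13.12 occupy positions 6–8 → each gets rank 6.
Group A values → pooled ranks: 12.58→2, 13.12→6, 13.12→6, 12.58→2, 12.58→2
Rank sum = 2 + 6 + 6 + 2 + 2 = 18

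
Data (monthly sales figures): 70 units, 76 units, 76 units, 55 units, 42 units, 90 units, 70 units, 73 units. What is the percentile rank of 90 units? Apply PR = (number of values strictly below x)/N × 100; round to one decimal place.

87.5

N = 8.
Strictly below 90: 7. Equal to 90: 1.
PR = 7/8 × 100 = 87.5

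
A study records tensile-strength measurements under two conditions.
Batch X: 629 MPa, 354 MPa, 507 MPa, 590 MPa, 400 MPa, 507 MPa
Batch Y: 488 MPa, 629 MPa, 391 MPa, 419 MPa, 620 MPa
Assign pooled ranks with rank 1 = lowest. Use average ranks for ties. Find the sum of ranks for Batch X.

35.5

Sorted (ascending): 354, 391, 400, 419, 488, 507, 507, 590, 620, 629, 629
The 2 values of 507 occupy positions 6–7 → average rank (6+7)/2 = 6.5.
The 2 values of 629 occupy positions 10–11 → average rank (10+11)/2 = 10.5.
Batch X values → pooled ranks: 629→10.5, 354→1, 507→6.5, 590→8, 400→3, 507→6.5
Rank sum = 10.5 + 1 + 6.5 + 8 + 3 + 6.5 = 35.5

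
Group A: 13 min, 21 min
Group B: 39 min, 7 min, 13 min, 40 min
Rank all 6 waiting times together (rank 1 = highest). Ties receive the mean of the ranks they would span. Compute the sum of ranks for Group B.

Sorted (descending): 40, 39, 21, 13, 13, 7
The 2 values of 13 occupy positions 4–5 → average rank (4+5)/2 = 4.5.
Group B values → pooled ranks: 39→2, 7→6, 13→4.5, 40→1
Rank sum = 2 + 6 + 4.5 + 1 = 13.5

13.5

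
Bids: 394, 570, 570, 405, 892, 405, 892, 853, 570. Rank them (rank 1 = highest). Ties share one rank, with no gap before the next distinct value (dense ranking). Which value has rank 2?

853

Sorted (descending): 892, 892, 853, 570, 570, 570, 405, 405, 394
The 2 values of 892 share dense rank 1.
The 3 values of 570 share dense rank 3.
The 2 values of 405 share dense rank 4.
Remaining distinct values take the next consecutive integers.
Rank 2 → value 853.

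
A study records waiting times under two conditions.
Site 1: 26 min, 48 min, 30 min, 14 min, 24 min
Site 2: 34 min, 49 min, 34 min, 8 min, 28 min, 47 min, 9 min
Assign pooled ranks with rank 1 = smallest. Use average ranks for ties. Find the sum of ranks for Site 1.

30

Sorted (ascending): 8, 9, 14, 24, 26, 28, 30, 34, 34, 47, 48, 49
The 2 values of 34 occupy positions 8–9 → average rank (8+9)/2 = 8.5.
Site 1 values → pooled ranks: 26→5, 48→11, 30→7, 14→3, 24→4
Rank sum = 5 + 11 + 7 + 3 + 4 = 30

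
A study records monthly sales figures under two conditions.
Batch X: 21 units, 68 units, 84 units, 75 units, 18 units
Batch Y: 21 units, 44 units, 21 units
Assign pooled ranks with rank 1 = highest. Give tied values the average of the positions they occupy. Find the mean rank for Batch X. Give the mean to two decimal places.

Sorted (descending): 84, 75, 68, 44, 21, 21, 21, 18
The 3 values of 21 occupy positions 5–7 → average rank 6.
Batch X values → pooled ranks: 21→6, 68→3, 84→1, 75→2, 18→8
Mean rank = (6 + 3 + 1 + 2 + 8) / 5 = 4.00

4.00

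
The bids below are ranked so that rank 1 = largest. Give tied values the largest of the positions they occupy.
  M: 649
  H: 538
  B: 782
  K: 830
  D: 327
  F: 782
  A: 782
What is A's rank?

4

Sorted (descending): 830, 782, 782, 782, 649, 538, 327
The 3 values of 782 occupy positions 2–4 → each gets rank 4.
A has value 782 → rank 4.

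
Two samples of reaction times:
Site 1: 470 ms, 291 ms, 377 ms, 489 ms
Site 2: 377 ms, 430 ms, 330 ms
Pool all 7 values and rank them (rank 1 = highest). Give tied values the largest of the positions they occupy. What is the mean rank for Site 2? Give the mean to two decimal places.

Sorted (descending): 489, 470, 430, 377, 377, 330, 291
The 2 values of 377 occupy positions 4–5 → each gets rank 5.
Site 2 values → pooled ranks: 377→5, 430→3, 330→6
Mean rank = (5 + 3 + 6) / 3 = 4.67

4.67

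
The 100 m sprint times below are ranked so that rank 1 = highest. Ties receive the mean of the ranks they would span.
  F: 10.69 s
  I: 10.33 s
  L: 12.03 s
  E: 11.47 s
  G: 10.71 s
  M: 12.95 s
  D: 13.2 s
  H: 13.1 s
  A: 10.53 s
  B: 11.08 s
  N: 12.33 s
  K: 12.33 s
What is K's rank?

4.5

Sorted (descending): 13.2, 13.1, 12.95, 12.33, 12.33, 12.03, 11.47, 11.08, 10.71, 10.69, 10.53, 10.33
The 2 values of 12.33 occupy positions 4–5 → average rank (4+5)/2 = 4.5.
K has value 12.33 s → rank 4.5.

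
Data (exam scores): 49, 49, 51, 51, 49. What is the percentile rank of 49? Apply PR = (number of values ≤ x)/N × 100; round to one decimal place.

60.0

N = 5.
Strictly below 49: 0. Equal to 49: 3.
PR = 3/5 × 100 = 60.0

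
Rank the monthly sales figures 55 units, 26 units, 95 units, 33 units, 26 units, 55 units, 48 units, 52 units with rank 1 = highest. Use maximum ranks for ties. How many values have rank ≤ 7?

Sorted (descending): 95, 55, 55, 52, 48, 33, 26, 26
The 2 values of 55 occupy positions 2–3 → each gets rank 3.
The 2 values of 26 occupy positions 7–8 → each gets rank 8.
Ranks ≤ 7: {1, 3, 3, 4, 5, 6} → 6 values.

6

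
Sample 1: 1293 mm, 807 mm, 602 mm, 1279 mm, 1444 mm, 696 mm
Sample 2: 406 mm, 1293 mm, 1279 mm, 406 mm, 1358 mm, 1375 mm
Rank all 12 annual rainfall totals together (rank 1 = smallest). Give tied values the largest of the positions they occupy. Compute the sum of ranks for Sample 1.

40

Sorted (ascending): 406, 406, 602, 696, 807, 1279, 1279, 1293, 1293, 1358, 1375, 1444
The 2 values of 406 occupy positions 1–2 → each gets rank 2.
The 2 values of 1279 occupy positions 6–7 → each gets rank 7.
The 2 values of 1293 occupy positions 8–9 → each gets rank 9.
Sample 1 values → pooled ranks: 1293→9, 807→5, 602→3, 1279→7, 1444→12, 696→4
Rank sum = 9 + 5 + 3 + 7 + 12 + 4 = 40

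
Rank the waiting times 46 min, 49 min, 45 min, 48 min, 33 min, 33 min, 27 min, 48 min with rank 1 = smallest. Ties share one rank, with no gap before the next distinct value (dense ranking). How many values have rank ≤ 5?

Sorted (ascending): 27, 33, 33, 45, 46, 48, 48, 49
The 2 values of 33 share dense rank 2.
The 2 values of 48 share dense rank 5.
Remaining distinct values take the next consecutive integers.
Ranks ≤ 5: {1, 2, 2, 3, 4, 5, 5} → 7 values.

7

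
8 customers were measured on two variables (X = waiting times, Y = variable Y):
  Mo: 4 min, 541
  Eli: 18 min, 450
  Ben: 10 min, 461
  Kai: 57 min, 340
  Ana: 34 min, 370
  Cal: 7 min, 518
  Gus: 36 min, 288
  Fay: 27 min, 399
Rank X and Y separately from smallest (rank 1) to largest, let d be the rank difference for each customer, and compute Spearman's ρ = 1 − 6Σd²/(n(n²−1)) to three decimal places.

Ranks of variable 1: 1, 4, 3, 8, 6, 2, 7, 5
Ranks of variable 2: 8, 5, 6, 2, 3, 7, 1, 4
d = r₁ − r₂: -7, -1, -3, 6, 3, -5, 6, 1
d²: 49, 1, 9, 36, 9, 25, 36, 1; Σd² = 166
ρ = 1 − 6·166/(8·63) = 1 − 996/504 = -0.976

-0.976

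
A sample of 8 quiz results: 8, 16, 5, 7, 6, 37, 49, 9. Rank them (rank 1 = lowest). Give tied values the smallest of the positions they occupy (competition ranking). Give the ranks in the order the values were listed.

4, 6, 1, 3, 2, 7, 8, 5

Sorted (ascending): 5, 6, 7, 8, 9, 16, 37, 49
No ties — each value takes its position as its rank.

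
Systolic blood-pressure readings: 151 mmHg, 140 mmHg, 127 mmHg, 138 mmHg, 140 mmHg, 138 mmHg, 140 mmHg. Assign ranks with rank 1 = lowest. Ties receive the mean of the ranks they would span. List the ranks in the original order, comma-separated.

7, 5, 1, 2.5, 5, 2.5, 5

Sorted (ascending): 127, 138, 138, 140, 140, 140, 151
The 2 values of 138 occupy positions 2–3 → average rank (2+3)/2 = 2.5.
The 3 values of 140 occupy positions 4–6 → average rank 5.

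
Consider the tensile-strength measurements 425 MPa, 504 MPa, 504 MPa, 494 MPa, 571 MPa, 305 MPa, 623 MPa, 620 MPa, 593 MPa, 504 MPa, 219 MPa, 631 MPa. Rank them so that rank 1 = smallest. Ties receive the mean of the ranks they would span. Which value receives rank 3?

425

Sorted (ascending): 219, 305, 425, 494, 504, 504, 504, 571, 593, 620, 623, 631
The 3 values of 504 occupy positions 5–7 → average rank 6.
Rank 3 → value 425.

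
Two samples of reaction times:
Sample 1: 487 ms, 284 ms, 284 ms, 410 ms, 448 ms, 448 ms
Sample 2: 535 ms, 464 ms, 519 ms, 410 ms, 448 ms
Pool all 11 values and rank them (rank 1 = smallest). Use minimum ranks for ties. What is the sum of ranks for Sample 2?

37

Sorted (ascending): 284, 284, 410, 410, 448, 448, 448, 464, 487, 519, 535
The 2 values of 284 occupy positions 1–2 → each gets rank 1.
The 2 values of 410 occupy positions 3–4 → each gets rank 3.
The 3 values of 448 occupy positions 5–7 → each gets rank 5.
Sample 2 values → pooled ranks: 535→11, 464→8, 519→10, 410→3, 448→5
Rank sum = 11 + 8 + 10 + 3 + 5 = 37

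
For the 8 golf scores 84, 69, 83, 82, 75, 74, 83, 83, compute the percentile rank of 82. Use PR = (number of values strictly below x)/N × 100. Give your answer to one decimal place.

37.5

N = 8.
Strictly below 82: 3. Equal to 82: 1.
PR = 3/8 × 100 = 37.5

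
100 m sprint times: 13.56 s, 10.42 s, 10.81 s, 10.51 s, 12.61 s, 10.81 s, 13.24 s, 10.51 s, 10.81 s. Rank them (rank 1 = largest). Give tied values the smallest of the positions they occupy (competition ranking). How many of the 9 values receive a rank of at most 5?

Sorted (descending): 13.56, 13.24, 12.61, 10.81, 10.81, 10.81, 10.51, 10.51, 10.42
The 3 values of 10.81 occupy positions 4–6 → each gets rank 4.
The 2 values of 10.51 occupy positions 7–8 → each gets rank 7.
Ranks ≤ 5: {1, 2, 3, 4, 4, 4} → 6 values.

6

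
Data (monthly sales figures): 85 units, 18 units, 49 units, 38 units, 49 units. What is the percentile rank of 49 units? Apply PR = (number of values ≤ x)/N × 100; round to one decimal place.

80.0

N = 5.
Strictly below 49: 2. Equal to 49: 2.
PR = 4/5 × 100 = 80.0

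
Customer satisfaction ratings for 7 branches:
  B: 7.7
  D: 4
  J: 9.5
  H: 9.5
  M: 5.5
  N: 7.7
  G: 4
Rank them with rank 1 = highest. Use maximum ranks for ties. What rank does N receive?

4

Sorted (descending): 9.5, 9.5, 7.7, 7.7, 5.5, 4, 4
The 2 values of 9.5 occupy positions 1–2 → each gets rank 2.
The 2 values of 7.7 occupy positions 3–4 → each gets rank 4.
The 2 values of 4 occupy positions 6–7 → each gets rank 7.
N has value 7.7 → rank 4.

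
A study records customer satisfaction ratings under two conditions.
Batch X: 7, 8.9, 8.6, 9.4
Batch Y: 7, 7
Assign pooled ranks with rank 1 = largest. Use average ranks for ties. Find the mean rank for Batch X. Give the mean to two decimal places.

2.75

Sorted (descending): 9.4, 8.9, 8.6, 7, 7, 7
The 3 values of 7 occupy positions 4–6 → average rank 5.
Batch X values → pooled ranks: 7→5, 8.9→2, 8.6→3, 9.4→1
Mean rank = (5 + 2 + 3 + 1) / 4 = 2.75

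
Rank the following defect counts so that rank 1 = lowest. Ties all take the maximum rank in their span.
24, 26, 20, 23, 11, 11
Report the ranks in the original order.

5, 6, 3, 4, 2, 2

Sorted (ascending): 11, 11, 20, 23, 24, 26
The 2 values of 11 occupy positions 1–2 → each gets rank 2.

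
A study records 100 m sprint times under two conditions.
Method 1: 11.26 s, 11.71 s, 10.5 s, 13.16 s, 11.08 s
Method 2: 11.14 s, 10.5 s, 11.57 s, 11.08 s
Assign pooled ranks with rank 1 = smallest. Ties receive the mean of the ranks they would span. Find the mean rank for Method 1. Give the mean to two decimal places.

5.60

Sorted (ascending): 10.5, 10.5, 11.08, 11.08, 11.14, 11.26, 11.57, 11.71, 13.16
The 2 values of 10.5 occupy positions 1–2 → average rank (1+2)/2 = 1.5.
The 2 values of 11.08 occupy positions 3–4 → average rank (3+4)/2 = 3.5.
Method 1 values → pooled ranks: 11.26→6, 11.71→8, 10.5→1.5, 13.16→9, 11.08→3.5
Mean rank = (6 + 8 + 1.5 + 9 + 3.5) / 5 = 5.60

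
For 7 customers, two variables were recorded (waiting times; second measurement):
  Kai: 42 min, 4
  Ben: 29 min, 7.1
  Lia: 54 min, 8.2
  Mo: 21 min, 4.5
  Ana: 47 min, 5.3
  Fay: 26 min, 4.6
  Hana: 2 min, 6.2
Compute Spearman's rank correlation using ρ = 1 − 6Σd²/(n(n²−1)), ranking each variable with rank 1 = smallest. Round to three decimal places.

Ranks of variable 1: 5, 4, 7, 2, 6, 3, 1
Ranks of variable 2: 1, 6, 7, 2, 4, 3, 5
d = r₁ − r₂: 4, -2, 0, 0, 2, 0, -4
d²: 16, 4, 0, 0, 4, 0, 16; Σd² = 40
ρ = 1 − 6·40/(7·48) = 1 − 240/336 = 0.286

0.286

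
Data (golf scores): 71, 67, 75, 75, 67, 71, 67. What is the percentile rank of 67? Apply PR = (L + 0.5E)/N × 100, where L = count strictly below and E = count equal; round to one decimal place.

N = 7.
Strictly below 67: 0. Equal to 67: 3.
PR = (0 + 0.5·3)/7 × 100 = 21.4

21.4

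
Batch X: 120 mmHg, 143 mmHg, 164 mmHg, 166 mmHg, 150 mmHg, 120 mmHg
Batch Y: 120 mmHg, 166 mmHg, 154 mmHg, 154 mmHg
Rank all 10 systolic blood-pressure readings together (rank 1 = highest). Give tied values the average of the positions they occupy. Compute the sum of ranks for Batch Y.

Sorted (descending): 166, 166, 164, 154, 154, 150, 143, 120, 120, 120
The 2 values of 166 occupy positions 1–2 → average rank (1+2)/2 = 1.5.
The 2 values of 154 occupy positions 4–5 → average rank (4+5)/2 = 4.5.
The 3 values of 120 occupy positions 8–10 → average rank 9.
Batch Y values → pooled ranks: 120→9, 166→1.5, 154→4.5, 154→4.5
Rank sum = 9 + 1.5 + 4.5 + 4.5 = 19.5

19.5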